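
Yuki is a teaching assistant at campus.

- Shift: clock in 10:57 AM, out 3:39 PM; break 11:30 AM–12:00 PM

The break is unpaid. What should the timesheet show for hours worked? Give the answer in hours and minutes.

4 h 12 min

Shift: 10:57 AM–3:39 PM = 4 h 42 min; less 30 min break → 4 h 12 min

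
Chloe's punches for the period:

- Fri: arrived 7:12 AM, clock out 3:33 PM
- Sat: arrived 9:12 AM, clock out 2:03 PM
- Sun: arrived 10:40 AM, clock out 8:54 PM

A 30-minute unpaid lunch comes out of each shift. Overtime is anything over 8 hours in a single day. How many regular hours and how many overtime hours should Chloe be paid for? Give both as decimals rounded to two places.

Fri: 7:12 AM–3:33 PM = 8 h 21 min; less 30 min break → 7 h 51 min
Sat: 9:12 AM–2:03 PM = 4 h 51 min; less 30 min break → 4 h 21 min
Sun: 10:40 AM–8:54 PM = 10 h 14 min; less 30 min break → 9 h 44 min
Fri reg 7 h 51 min / OT 0 h 0 min; Sat reg 4 h 21 min / OT 0 h 0 min; Sun reg 8 h 0 min / OT 1 h 44 min.
Totals: regular 20 h 12 min, overtime 1 h 44 min.

Regular 20.20 hours, overtime 1.73 hours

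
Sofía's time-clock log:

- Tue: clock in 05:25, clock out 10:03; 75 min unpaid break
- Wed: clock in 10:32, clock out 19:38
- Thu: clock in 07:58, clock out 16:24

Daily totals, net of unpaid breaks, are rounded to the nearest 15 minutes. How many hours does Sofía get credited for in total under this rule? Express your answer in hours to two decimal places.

Tue: 05:25–10:03 = 4 h 38 min − 75 min = 3 h 23 min → rounds to 3 h 30 min
Wed: 10:32–19:38 = 9 h 6 min → rounds to 9 h 0 min
Thu: 07:58–16:24 = 8 h 26 min → rounds to 8 h 30 min
Total credited: 21 h 0 min.

21.00 hours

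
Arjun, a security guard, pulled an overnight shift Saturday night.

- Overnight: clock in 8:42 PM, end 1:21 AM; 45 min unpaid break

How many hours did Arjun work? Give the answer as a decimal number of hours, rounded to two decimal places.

Overnight: 8:42 PM → midnight = 3 h 18 min; midnight → 1:21 AM = 1 h 21 min; span 4 h 39 min; less 45 min break → 3 h 54 min

3.90 hours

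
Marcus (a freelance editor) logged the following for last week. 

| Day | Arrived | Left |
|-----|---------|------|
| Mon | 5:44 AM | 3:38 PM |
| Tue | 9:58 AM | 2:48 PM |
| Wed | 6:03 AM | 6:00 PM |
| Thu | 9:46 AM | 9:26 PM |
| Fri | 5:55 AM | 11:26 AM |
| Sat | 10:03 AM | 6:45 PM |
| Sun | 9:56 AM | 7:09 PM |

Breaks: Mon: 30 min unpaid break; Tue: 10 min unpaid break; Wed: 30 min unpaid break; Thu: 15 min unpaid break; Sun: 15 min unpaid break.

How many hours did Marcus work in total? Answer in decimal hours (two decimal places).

Mon: 5:44 AM–3:38 PM = 9 h 54 min; less 30 min break → 9 h 24 min
Tue: 9:58 AM–2:48 PM = 4 h 50 min; less 10 min break → 4 h 40 min
Wed: 6:03 AM–6:00 PM = 11 h 57 min; less 30 min break → 11 h 27 min
Thu: 9:46 AM–9:26 PM = 11 h 40 min; less 15 min break → 11 h 25 min
Fri: 5:55 AM–11:26 AM = 5 h 31 min
Sat: 10:03 AM–6:45 PM = 8 h 42 min
Sun: 9:56 AM–7:09 PM = 9 h 13 min; less 15 min break → 8 h 58 min
Total: 9 h 24 min + 4 h 40 min + 11 h 27 min + 11 h 25 min + 5 h 31 min + 8 h 42 min + 8 h 58 min = 60 h 7 min.

60.12 hours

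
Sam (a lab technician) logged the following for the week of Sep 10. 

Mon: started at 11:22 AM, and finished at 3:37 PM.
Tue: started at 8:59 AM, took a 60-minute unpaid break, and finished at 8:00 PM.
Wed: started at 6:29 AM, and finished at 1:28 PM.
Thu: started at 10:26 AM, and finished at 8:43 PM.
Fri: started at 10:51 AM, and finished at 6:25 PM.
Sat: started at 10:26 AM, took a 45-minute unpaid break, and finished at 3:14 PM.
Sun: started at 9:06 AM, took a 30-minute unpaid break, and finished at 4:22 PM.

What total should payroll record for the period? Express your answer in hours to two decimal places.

49.92 hours

Mon: 11:22 AM–3:37 PM = 4 h 15 min
Tue: 8:59 AM–8:00 PM = 11 h 1 min; less 60 min break → 10 h 1 min
Wed: 6:29 AM–1:28 PM = 6 h 59 min
Thu: 10:26 AM–8:43 PM = 10 h 17 min
Fri: 10:51 AM–6:25 PM = 7 h 34 min
Sat: 10:26 AM–3:14 PM = 4 h 48 min; less 45 min break → 4 h 3 min
Sun: 9:06 AM–4:22 PM = 7 h 16 min; less 30 min break → 6 h 46 min
Total: 4 h 15 min + 10 h 1 min + 6 h 59 min + 10 h 17 min + 7 h 34 min + 4 h 3 min + 6 h 46 min = 49 h 55 min.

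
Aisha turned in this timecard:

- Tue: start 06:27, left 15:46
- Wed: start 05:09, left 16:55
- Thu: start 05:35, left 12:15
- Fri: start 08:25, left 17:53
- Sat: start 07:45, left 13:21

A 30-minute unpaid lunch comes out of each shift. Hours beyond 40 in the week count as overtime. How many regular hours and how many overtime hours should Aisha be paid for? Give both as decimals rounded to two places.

Tue: 06:27–15:46 = 9 h 19 min; less 30 min break → 8 h 49 min
Wed: 05:09–16:55 = 11 h 46 min; less 30 min break → 11 h 16 min
Thu: 05:35–12:15 = 6 h 40 min; less 30 min break → 6 h 10 min
Fri: 08:25–17:53 = 9 h 28 min; less 30 min break → 8 h 58 min
Sat: 07:45–13:21 = 5 h 36 min; less 30 min break → 5 h 6 min
Total worked: 40 h 19 min = 40.32 h.
Threshold 40 h → overtime 0 h 19 min, regular 40 h 0 min.

Regular 40.00 hours, overtime 0.32 hours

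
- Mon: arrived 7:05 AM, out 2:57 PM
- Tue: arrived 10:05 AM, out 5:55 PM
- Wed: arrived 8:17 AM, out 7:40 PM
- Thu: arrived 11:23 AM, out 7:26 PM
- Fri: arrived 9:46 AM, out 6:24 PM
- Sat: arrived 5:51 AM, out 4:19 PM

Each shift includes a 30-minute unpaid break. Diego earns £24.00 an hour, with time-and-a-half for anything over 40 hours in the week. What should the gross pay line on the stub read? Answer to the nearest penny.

Mon: 7:05 AM–2:57 PM = 7 h 52 min; less 30 min break → 7 h 22 min
Tue: 10:05 AM–5:55 PM = 7 h 50 min; less 30 min break → 7 h 20 min
Wed: 8:17 AM–7:40 PM = 11 h 23 min; less 30 min break → 10 h 53 min
Thu: 11:23 AM–7:26 PM = 8 h 3 min; less 30 min break → 7 h 33 min
Fri: 9:46 AM–6:24 PM = 8 h 38 min; less 30 min break → 8 h 8 min
Sat: 5:51 AM–4:19 PM = 10 h 28 min; less 30 min break → 9 h 58 min
Total worked: 51 h 14 min = 3074 min.
Regular 40 h 0 min = 2400 min at £24.00/h; overtime 11 h 14 min = 674 min at £36.00/h.
Pay = (2400 × £24.00 + 674 × £36.00) ÷ 60 = £1364.40.

£1364.40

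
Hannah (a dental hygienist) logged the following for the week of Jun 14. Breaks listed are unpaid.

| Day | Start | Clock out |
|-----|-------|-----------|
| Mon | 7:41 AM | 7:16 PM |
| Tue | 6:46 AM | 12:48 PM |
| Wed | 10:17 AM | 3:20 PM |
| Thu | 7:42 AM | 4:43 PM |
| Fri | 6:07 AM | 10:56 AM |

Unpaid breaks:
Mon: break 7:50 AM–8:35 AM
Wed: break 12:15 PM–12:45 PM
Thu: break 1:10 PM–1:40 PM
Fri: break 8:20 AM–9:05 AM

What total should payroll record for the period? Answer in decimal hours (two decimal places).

34.00 hours

Mon: 7:41 AM–7:16 PM = 11 h 35 min; less 45 min break → 10 h 50 min
Tue: 6:46 AM–12:48 PM = 6 h 2 min
Wed: 10:17 AM–3:20 PM = 5 h 3 min; less 30 min break → 4 h 33 min
Thu: 7:42 AM–4:43 PM = 9 h 1 min; less 30 min break → 8 h 31 min
Fri: 6:07 AM–10:56 AM = 4 h 49 min; less 45 min break → 4 h 4 min
Total: 10 h 50 min + 6 h 2 min + 4 h 33 min + 8 h 31 min + 4 h 4 min = 34 h 0 min.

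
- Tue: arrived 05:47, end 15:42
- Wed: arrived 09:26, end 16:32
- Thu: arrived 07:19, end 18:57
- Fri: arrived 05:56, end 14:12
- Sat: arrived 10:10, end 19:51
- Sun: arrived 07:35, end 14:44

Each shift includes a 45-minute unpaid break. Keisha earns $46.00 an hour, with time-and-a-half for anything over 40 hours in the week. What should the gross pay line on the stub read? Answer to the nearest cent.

Tue: 05:47–15:42 = 9 h 55 min; less 45 min break → 9 h 10 min
Wed: 09:26–16:32 = 7 h 6 min; less 45 min break → 6 h 21 min
Thu: 07:19–18:57 = 11 h 38 min; less 45 min break → 10 h 53 min
Fri: 05:56–14:12 = 8 h 16 min; less 45 min break → 7 h 31 min
Sat: 10:10–19:51 = 9 h 41 min; less 45 min break → 8 h 56 min
Sun: 07:35–14:44 = 7 h 9 min; less 45 min break → 6 h 24 min
Total worked: 49 h 15 min = 2955 min.
Regular 40 h 0 min = 2400 min at $46.00/h; overtime 9 h 15 min = 555 min at $69.00/h.
Pay = (2400 × $46.00 + 555 × $69.00) ÷ 60 = $2478.25.

$2478.25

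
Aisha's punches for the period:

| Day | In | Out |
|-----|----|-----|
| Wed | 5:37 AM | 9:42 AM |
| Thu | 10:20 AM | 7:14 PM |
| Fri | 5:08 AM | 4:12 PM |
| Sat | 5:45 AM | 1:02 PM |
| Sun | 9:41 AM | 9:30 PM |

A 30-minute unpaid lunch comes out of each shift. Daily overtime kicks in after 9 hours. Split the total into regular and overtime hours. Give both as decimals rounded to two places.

Wed: 5:37 AM–9:42 AM = 4 h 5 min; less 30 min break → 3 h 35 min
Thu: 10:20 AM–7:14 PM = 8 h 54 min; less 30 min break → 8 h 24 min
Fri: 5:08 AM–4:12 PM = 11 h 4 min; less 30 min break → 10 h 34 min
Sat: 5:45 AM–1:02 PM = 7 h 17 min; less 30 min break → 6 h 47 min
Sun: 9:41 AM–9:30 PM = 11 h 49 min; less 30 min break → 11 h 19 min
Wed reg 3 h 35 min / OT 0 h 0 min; Thu reg 8 h 24 min / OT 0 h 0 min; Fri reg 9 h 0 min / OT 1 h 34 min; Sat reg 6 h 47 min / OT 0 h 0 min; Sun reg 9 h 0 min / OT 2 h 19 min.
Totals: regular 36 h 46 min, overtime 3 h 53 min.

Regular 36.77 hours, overtime 3.88 hours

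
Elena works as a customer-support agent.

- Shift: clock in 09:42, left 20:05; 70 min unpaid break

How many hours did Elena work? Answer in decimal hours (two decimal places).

Shift: 09:42–20:05 = 10 h 23 min; less 70 min break → 9 h 13 min

9.22 hours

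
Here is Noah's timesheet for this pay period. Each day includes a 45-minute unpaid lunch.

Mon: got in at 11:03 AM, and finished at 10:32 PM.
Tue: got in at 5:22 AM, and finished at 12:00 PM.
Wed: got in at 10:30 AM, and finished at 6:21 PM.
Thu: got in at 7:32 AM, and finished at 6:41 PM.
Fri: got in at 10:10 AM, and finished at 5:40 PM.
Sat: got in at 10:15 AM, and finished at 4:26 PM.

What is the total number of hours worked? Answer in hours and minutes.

46 h 18 min

Mon: 11:03 AM–10:32 PM = 11 h 29 min; less 45 min break → 10 h 44 min
Tue: 5:22 AM–12:00 PM = 6 h 38 min; less 45 min break → 5 h 53 min
Wed: 10:30 AM–6:21 PM = 7 h 51 min; less 45 min break → 7 h 6 min
Thu: 7:32 AM–6:41 PM = 11 h 9 min; less 45 min break → 10 h 24 min
Fri: 10:10 AM–5:40 PM = 7 h 30 min; less 45 min break → 6 h 45 min
Sat: 10:15 AM–4:26 PM = 6 h 11 min; less 45 min break → 5 h 26 min
Total: 10 h 44 min + 5 h 53 min + 7 h 6 min + 10 h 24 min + 6 h 45 min + 5 h 26 min = 46 h 18 min.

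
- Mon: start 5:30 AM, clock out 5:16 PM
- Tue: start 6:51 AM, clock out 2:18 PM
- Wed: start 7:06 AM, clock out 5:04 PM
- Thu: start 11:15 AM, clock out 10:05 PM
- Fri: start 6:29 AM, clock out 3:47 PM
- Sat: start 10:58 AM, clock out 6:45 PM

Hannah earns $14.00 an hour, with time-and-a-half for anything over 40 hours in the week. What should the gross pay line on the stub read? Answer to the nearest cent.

$919.10

Mon: 5:30 AM–5:16 PM = 11 h 46 min
Tue: 6:51 AM–2:18 PM = 7 h 27 min
Wed: 7:06 AM–5:04 PM = 9 h 58 min
Thu: 11:15 AM–10:05 PM = 10 h 50 min
Fri: 6:29 AM–3:47 PM = 9 h 18 min
Sat: 10:58 AM–6:45 PM = 7 h 47 min
Total worked: 57 h 6 min = 3426 min.
Regular 40 h 0 min = 2400 min at $14.00/h; overtime 17 h 6 min = 1026 min at $21.00/h.
Pay = (2400 × $14.00 + 1026 × $21.00) ÷ 60 = $919.10.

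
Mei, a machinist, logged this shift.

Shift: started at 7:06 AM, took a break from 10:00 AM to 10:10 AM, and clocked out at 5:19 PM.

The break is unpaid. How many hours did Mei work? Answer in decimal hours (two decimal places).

Shift: 7:06 AM–5:19 PM = 10 h 13 min; less 10 min break → 10 h 3 min

10.05 hours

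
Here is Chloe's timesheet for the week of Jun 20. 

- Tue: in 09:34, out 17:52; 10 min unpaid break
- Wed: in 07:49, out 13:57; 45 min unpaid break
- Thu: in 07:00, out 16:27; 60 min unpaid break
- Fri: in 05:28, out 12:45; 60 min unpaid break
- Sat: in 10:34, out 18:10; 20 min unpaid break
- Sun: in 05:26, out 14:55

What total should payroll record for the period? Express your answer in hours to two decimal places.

Tue: 09:34–17:52 = 8 h 18 min; less 10 min break → 8 h 8 min
Wed: 07:49–13:57 = 6 h 8 min; less 45 min break → 5 h 23 min
Thu: 07:00–16:27 = 9 h 27 min; less 60 min break → 8 h 27 min
Fri: 05:28–12:45 = 7 h 17 min; less 60 min break → 6 h 17 min
Sat: 10:34–18:10 = 7 h 36 min; less 20 min break → 7 h 16 min
Sun: 05:26–14:55 = 9 h 29 min
Total: 8 h 8 min + 5 h 23 min + 8 h 27 min + 6 h 17 min + 7 h 16 min + 9 h 29 min = 45 h 0 min.

45.00 hours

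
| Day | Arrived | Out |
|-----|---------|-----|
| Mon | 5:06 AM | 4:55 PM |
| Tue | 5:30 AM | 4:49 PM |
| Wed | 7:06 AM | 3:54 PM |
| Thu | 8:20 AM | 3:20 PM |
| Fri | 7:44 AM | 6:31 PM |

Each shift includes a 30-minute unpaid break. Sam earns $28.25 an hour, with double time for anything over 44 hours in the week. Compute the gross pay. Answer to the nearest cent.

Mon: 5:06 AM–4:55 PM = 11 h 49 min; less 30 min break → 11 h 19 min
Tue: 5:30 AM–4:49 PM = 11 h 19 min; less 30 min break → 10 h 49 min
Wed: 7:06 AM–3:54 PM = 8 h 48 min; less 30 min break → 8 h 18 min
Thu: 8:20 AM–3:20 PM = 7 h 0 min; less 30 min break → 6 h 30 min
Fri: 7:44 AM–6:31 PM = 10 h 47 min; less 30 min break → 10 h 17 min
Total worked: 47 h 13 min = 2833 min.
Regular 44 h 0 min = 2640 min at $28.25/h; overtime 3 h 13 min = 193 min at $56.50/h.
Pay = (2640 × $28.25 + 193 × $56.50) ÷ 60 = $1424.74.

$1424.74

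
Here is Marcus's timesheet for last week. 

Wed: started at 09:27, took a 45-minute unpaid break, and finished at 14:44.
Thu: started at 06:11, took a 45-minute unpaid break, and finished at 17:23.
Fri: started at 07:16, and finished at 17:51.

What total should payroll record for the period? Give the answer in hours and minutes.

25 h 34 min

Wed: 09:27–14:44 = 5 h 17 min; less 45 min break → 4 h 32 min
Thu: 06:11–17:23 = 11 h 12 min; less 45 min break → 10 h 27 min
Fri: 07:16–17:51 = 10 h 35 min
Total: 4 h 32 min + 10 h 27 min + 10 h 35 min = 25 h 34 min.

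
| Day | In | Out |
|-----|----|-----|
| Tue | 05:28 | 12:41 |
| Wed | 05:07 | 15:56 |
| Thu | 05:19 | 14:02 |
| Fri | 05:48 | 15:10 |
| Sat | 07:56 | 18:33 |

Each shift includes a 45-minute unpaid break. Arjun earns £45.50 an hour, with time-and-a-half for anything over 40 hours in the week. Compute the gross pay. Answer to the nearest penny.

£2023.61

Tue: 05:28–12:41 = 7 h 13 min; less 45 min break → 6 h 28 min
Wed: 05:07–15:56 = 10 h 49 min; less 45 min break → 10 h 4 min
Thu: 05:19–14:02 = 8 h 43 min; less 45 min break → 7 h 58 min
Fri: 05:48–15:10 = 9 h 22 min; less 45 min break → 8 h 37 min
Sat: 07:56–18:33 = 10 h 37 min; less 45 min break → 9 h 52 min
Total worked: 42 h 59 min = 2579 min.
Regular 40 h 0 min = 2400 min at £45.50/h; overtime 2 h 59 min = 179 min at £68.25/h.
Pay = (2400 × £45.50 + 179 × £68.25) ÷ 60 = £2023.61.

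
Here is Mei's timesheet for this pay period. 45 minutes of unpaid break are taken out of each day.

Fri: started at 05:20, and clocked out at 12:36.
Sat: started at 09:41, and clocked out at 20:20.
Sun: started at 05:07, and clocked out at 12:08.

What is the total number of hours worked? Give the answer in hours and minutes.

Fri: 05:20–12:36 = 7 h 16 min; less 45 min break → 6 h 31 min
Sat: 09:41–20:20 = 10 h 39 min; less 45 min break → 9 h 54 min
Sun: 05:07–12:08 = 7 h 1 min; less 45 min break → 6 h 16 min
Total: 6 h 31 min + 9 h 54 min + 6 h 16 min = 22 h 41 min.

22 h 41 min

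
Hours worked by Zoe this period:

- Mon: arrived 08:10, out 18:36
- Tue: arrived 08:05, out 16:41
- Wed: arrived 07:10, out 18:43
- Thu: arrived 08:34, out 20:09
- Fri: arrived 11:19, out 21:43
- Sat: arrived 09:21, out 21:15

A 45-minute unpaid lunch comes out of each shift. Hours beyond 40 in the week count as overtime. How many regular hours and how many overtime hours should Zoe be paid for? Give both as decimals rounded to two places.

Mon: 08:10–18:36 = 10 h 26 min; less 45 min break → 9 h 41 min
Tue: 08:05–16:41 = 8 h 36 min; less 45 min break → 7 h 51 min
Wed: 07:10–18:43 = 11 h 33 min; less 45 min break → 10 h 48 min
Thu: 08:34–20:09 = 11 h 35 min; less 45 min break → 10 h 50 min
Fri: 11:19–21:43 = 10 h 24 min; less 45 min break → 9 h 39 min
Sat: 09:21–21:15 = 11 h 54 min; less 45 min break → 11 h 9 min
Total worked: 59 h 58 min = 59.97 h.
Threshold 40 h → overtime 19 h 58 min, regular 40 h 0 min.

Regular 40.00 hours, overtime 19.97 hours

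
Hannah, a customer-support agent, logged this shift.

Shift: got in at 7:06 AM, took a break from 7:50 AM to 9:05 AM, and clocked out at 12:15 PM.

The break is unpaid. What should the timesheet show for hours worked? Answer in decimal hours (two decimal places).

3.90 hours

Shift: 7:06 AM–12:15 PM = 5 h 9 min; less 75 min break → 3 h 54 min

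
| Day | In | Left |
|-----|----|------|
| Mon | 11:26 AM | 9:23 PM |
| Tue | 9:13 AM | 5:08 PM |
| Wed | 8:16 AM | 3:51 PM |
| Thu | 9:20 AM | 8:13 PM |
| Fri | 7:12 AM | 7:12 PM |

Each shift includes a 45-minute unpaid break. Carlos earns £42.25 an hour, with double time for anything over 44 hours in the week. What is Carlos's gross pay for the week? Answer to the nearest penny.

Mon: 11:26 AM–9:23 PM = 9 h 57 min; less 45 min break → 9 h 12 min
Tue: 9:13 AM–5:08 PM = 7 h 55 min; less 45 min break → 7 h 10 min
Wed: 8:16 AM–3:51 PM = 7 h 35 min; less 45 min break → 6 h 50 min
Thu: 9:20 AM–8:13 PM = 10 h 53 min; less 45 min break → 10 h 8 min
Fri: 7:12 AM–7:12 PM = 12 h 0 min; less 45 min break → 11 h 15 min
Total worked: 44 h 35 min = 2675 min.
Regular 44 h 0 min = 2640 min at £42.25/h; overtime 0 h 35 min = 35 min at £84.50/h.
Pay = (2640 × £42.25 + 35 × £84.50) ÷ 60 = £1908.29.

£1908.29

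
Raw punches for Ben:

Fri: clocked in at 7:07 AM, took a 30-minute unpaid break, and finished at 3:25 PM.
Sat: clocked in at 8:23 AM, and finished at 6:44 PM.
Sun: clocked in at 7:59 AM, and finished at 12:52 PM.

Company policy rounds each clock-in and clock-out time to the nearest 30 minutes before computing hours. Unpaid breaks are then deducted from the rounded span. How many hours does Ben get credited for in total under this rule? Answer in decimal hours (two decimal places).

23.00 hours

Fri: in 7:07 AM→7:00 AM, out 3:25 PM→3:30 PM; 8 h 30 min − 30 min = 8 h 0 min
Sat: in 8:23 AM→8:30 AM, out 6:44 PM→6:30 PM; 10 h 0 min
Sun: in 7:59 AM→8:00 AM, out 12:52 PM→1:00 PM; 5 h 0 min
Total credited: 23 h 0 min.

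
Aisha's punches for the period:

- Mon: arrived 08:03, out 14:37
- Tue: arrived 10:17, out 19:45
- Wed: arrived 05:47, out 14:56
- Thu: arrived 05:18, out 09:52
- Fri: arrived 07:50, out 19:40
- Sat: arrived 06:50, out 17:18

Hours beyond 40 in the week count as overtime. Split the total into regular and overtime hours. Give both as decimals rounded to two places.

Mon: 08:03–14:37 = 6 h 34 min
Tue: 10:17–19:45 = 9 h 28 min
Wed: 05:47–14:56 = 9 h 9 min
Thu: 05:18–09:52 = 4 h 34 min
Fri: 07:50–19:40 = 11 h 50 min
Sat: 06:50–17:18 = 10 h 28 min
Total worked: 52 h 3 min = 52.05 h.
Threshold 40 h → overtime 12 h 3 min, regular 40 h 0 min.

Regular 40.00 hours, overtime 12.05 hours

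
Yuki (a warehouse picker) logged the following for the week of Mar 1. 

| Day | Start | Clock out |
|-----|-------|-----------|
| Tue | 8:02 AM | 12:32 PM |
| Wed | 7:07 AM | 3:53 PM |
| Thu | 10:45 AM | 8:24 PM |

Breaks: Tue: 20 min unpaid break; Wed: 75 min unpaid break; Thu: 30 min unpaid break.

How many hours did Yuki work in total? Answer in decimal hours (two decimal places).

Tue: 8:02 AM–12:32 PM = 4 h 30 min; less 20 min break → 4 h 10 min
Wed: 7:07 AM–3:53 PM = 8 h 46 min; less 75 min break → 7 h 31 min
Thu: 10:45 AM–8:24 PM = 9 h 39 min; less 30 min break → 9 h 9 min
Total: 4 h 10 min + 7 h 31 min + 9 h 9 min = 20 h 50 min.

20.83 hours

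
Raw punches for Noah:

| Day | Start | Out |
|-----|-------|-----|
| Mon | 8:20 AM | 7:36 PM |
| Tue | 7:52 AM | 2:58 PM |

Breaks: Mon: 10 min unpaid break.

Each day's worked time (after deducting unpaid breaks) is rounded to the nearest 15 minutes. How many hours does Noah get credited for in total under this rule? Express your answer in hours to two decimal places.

Mon: 8:20 AM–7:36 PM = 11 h 16 min − 10 min = 11 h 6 min → rounds to 11 h 0 min
Tue: 7:52 AM–2:58 PM = 7 h 6 min → rounds to 7 h 0 min
Total credited: 18 h 0 min.

18.00 hours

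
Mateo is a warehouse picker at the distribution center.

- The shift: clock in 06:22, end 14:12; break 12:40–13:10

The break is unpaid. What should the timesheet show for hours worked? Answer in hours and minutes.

The shift: 06:22–14:12 = 7 h 50 min; less 30 min break → 7 h 20 min

7 h 20 min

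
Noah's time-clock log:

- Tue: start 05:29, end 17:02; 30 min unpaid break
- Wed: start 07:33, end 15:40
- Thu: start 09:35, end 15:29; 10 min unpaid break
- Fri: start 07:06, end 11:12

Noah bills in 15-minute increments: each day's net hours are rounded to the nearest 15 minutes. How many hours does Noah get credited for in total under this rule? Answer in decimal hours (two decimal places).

Tue: 05:29–17:02 = 11 h 33 min − 30 min = 11 h 3 min → rounds to 11 h 0 min
Wed: 07:33–15:40 = 8 h 7 min → rounds to 8 h 0 min
Thu: 09:35–15:29 = 5 h 54 min − 10 min = 5 h 44 min → rounds to 5 h 45 min
Fri: 07:06–11:12 = 4 h 6 min → rounds to 4 h 0 min
Total credited: 28 h 45 min.

28.75 hours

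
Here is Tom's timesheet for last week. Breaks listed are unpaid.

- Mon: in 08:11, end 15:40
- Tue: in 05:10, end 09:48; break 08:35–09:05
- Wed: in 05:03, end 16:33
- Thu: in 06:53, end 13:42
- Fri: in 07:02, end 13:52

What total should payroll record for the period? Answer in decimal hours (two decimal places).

Mon: 08:11–15:40 = 7 h 29 min
Tue: 05:10–09:48 = 4 h 38 min; less 30 min break → 4 h 8 min
Wed: 05:03–16:33 = 11 h 30 min
Thu: 06:53–13:42 = 6 h 49 min
Fri: 07:02–13:52 = 6 h 50 min
Total: 7 h 29 min + 4 h 8 min + 11 h 30 min + 6 h 49 min + 6 h 50 min = 36 h 46 min.

36.77 hours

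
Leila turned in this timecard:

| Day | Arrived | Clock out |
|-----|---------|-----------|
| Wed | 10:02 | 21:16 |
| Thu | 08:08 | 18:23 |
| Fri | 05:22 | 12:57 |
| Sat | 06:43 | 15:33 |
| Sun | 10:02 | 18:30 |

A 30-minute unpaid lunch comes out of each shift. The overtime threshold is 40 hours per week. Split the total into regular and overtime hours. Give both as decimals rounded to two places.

Regular 40.00 hours, overtime 3.87 hours

Wed: 10:02–21:16 = 11 h 14 min; less 30 min break → 10 h 44 min
Thu: 08:08–18:23 = 10 h 15 min; less 30 min break → 9 h 45 min
Fri: 05:22–12:57 = 7 h 35 min; less 30 min break → 7 h 5 min
Sat: 06:43–15:33 = 8 h 50 min; less 30 min break → 8 h 20 min
Sun: 10:02–18:30 = 8 h 28 min; less 30 min break → 7 h 58 min
Total worked: 43 h 52 min = 43.87 h.
Threshold 40 h → overtime 3 h 52 min, regular 40 h 0 min.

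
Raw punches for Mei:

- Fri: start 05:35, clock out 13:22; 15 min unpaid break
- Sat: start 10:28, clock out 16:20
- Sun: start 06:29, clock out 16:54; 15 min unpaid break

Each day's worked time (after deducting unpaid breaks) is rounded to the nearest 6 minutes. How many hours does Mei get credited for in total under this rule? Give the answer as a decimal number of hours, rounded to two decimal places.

Fri: 05:35–13:22 = 7 h 47 min − 15 min = 7 h 32 min → rounds to 7 h 30 min
Sat: 10:28–16:20 = 5 h 52 min → rounds to 5 h 54 min
Sun: 06:29–16:54 = 10 h 25 min − 15 min = 10 h 10 min → rounds to 10 h 12 min
Total credited: 23 h 36 min.

23.60 hours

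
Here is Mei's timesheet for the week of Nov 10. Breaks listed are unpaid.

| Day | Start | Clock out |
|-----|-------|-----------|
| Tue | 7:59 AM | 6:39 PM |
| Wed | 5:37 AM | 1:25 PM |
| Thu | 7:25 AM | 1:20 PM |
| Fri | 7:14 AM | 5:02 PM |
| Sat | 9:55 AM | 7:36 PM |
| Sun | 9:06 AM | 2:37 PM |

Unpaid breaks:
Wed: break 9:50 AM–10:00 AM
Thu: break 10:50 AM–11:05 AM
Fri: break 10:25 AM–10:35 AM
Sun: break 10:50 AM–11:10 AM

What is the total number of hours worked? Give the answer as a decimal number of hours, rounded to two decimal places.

Tue: 7:59 AM–6:39 PM = 10 h 40 min
Wed: 5:37 AM–1:25 PM = 7 h 48 min; less 10 min break → 7 h 38 min
Thu: 7:25 AM–1:20 PM = 5 h 55 min; less 15 min break → 5 h 40 min
Fri: 7:14 AM–5:02 PM = 9 h 48 min; less 10 min break → 9 h 38 min
Sat: 9:55 AM–7:36 PM = 9 h 41 min
Sun: 9:06 AM–2:37 PM = 5 h 31 min; less 20 min break → 5 h 11 min
Total: 10 h 40 min + 7 h 38 min + 5 h 40 min + 9 h 38 min + 9 h 41 min + 5 h 11 min = 48 h 28 min.

48.47 hours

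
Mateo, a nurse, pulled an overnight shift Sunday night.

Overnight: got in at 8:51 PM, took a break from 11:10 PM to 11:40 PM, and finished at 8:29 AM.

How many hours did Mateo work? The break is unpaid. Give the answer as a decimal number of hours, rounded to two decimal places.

Overnight: 8:51 PM → midnight = 3 h 9 min; midnight → 8:29 AM = 8 h 29 min; span 11 h 38 min; less 30 min break → 11 h 8 min

11.13 hours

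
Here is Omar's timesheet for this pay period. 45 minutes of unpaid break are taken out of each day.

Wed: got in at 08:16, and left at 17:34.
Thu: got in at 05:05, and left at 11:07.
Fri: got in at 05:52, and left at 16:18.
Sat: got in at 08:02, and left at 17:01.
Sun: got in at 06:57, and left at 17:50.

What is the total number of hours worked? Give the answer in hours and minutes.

Wed: 08:16–17:34 = 9 h 18 min; less 45 min break → 8 h 33 min
Thu: 05:05–11:07 = 6 h 2 min; less 45 min break → 5 h 17 min
Fri: 05:52–16:18 = 10 h 26 min; less 45 min break → 9 h 41 min
Sat: 08:02–17:01 = 8 h 59 min; less 45 min break → 8 h 14 min
Sun: 06:57–17:50 = 10 h 53 min; less 45 min break → 10 h 8 min
Total: 8 h 33 min + 5 h 17 min + 9 h 41 min + 8 h 14 min + 10 h 8 min = 41 h 53 min.

41 h 53 min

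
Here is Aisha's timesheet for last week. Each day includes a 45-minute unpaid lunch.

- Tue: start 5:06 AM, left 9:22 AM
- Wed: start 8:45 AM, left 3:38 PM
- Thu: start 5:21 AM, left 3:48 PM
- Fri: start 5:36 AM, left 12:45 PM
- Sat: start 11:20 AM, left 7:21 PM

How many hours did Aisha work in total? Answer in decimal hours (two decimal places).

33.02 hours

Tue: 5:06 AM–9:22 AM = 4 h 16 min; less 45 min break → 3 h 31 min
Wed: 8:45 AM–3:38 PM = 6 h 53 min; less 45 min break → 6 h 8 min
Thu: 5:21 AM–3:48 PM = 10 h 27 min; less 45 min break → 9 h 42 min
Fri: 5:36 AM–12:45 PM = 7 h 9 min; less 45 min break → 6 h 24 min
Sat: 11:20 AM–7:21 PM = 8 h 1 min; less 45 min break → 7 h 16 min
Total: 3 h 31 min + 6 h 8 min + 9 h 42 min + 6 h 24 min + 7 h 16 min = 33 h 1 min.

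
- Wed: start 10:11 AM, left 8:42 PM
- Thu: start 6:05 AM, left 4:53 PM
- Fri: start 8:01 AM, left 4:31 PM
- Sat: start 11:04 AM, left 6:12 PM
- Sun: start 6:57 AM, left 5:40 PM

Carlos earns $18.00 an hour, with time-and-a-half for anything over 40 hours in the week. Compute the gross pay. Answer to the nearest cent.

Wed: 10:11 AM–8:42 PM = 10 h 31 min
Thu: 6:05 AM–4:53 PM = 10 h 48 min
Fri: 8:01 AM–4:31 PM = 8 h 30 min
Sat: 11:04 AM–6:12 PM = 7 h 8 min
Sun: 6:57 AM–5:40 PM = 10 h 43 min
Total worked: 47 h 40 min = 2860 min.
Regular 40 h 0 min = 2400 min at $18.00/h; overtime 7 h 40 min = 460 min at $27.00/h.
Pay = (2400 × $18.00 + 460 × $27.00) ÷ 60 = $927.00.

$927.00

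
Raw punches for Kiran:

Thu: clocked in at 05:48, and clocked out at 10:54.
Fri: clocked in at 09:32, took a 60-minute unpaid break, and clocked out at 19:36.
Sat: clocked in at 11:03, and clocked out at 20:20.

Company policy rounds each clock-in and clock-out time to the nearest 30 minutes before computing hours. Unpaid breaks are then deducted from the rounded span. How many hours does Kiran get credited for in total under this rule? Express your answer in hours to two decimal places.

Thu: in 05:48→06:00, out 10:54→11:00; 5 h 0 min
Fri: in 09:32→09:30, out 19:36→19:30; 10 h 0 min − 60 min = 9 h 0 min
Sat: in 11:03→11:00, out 20:20→20:30; 9 h 30 min
Total credited: 23 h 30 min.

23.50 hours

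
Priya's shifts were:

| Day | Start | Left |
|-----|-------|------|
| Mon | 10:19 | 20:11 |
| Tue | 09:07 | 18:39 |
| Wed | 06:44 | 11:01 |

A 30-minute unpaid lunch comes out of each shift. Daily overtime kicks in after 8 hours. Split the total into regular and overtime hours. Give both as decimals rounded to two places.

Regular 19.78 hours, overtime 2.40 hours

Mon: 10:19–20:11 = 9 h 52 min; less 30 min break → 9 h 22 min
Tue: 09:07–18:39 = 9 h 32 min; less 30 min break → 9 h 2 min
Wed: 06:44–11:01 = 4 h 17 min; less 30 min break → 3 h 47 min
Mon reg 8 h 0 min / OT 1 h 22 min; Tue reg 8 h 0 min / OT 1 h 2 min; Wed reg 3 h 47 min / OT 0 h 0 min.
Totals: regular 19 h 47 min, overtime 2 h 24 min.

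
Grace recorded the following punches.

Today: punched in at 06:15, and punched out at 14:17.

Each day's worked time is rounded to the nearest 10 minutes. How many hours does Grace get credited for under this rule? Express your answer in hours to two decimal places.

Today: 06:15–14:17 = 8 h 2 min → rounds to 8 h 0 min

8.00 hours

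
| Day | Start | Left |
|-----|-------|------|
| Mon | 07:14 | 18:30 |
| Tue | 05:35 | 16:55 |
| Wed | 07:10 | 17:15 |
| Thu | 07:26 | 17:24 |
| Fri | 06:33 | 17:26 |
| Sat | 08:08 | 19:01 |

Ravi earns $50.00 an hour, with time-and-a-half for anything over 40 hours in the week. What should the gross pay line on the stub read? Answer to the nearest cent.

$3831.25

Mon: 07:14–18:30 = 11 h 16 min
Tue: 05:35–16:55 = 11 h 20 min
Wed: 07:10–17:15 = 10 h 5 min
Thu: 07:26–17:24 = 9 h 58 min
Fri: 06:33–17:26 = 10 h 53 min
Sat: 08:08–19:01 = 10 h 53 min
Total worked: 64 h 25 min = 3865 min.
Regular 40 h 0 min = 2400 min at $50.00/h; overtime 24 h 25 min = 1465 min at $75.00/h.
Pay = (2400 × $50.00 + 1465 × $75.00) ÷ 60 = $3831.25.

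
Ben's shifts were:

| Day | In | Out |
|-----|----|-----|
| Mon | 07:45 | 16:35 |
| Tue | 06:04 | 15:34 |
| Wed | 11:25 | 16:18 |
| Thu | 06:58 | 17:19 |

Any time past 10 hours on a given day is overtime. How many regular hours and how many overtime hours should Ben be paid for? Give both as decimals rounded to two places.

Regular 33.22 hours, overtime 0.35 hours

Mon: 07:45–16:35 = 8 h 50 min
Tue: 06:04–15:34 = 9 h 30 min
Wed: 11:25–16:18 = 4 h 53 min
Thu: 06:58–17:19 = 10 h 21 min
Mon reg 8 h 50 min / OT 0 h 0 min; Tue reg 9 h 30 min / OT 0 h 0 min; Wed reg 4 h 53 min / OT 0 h 0 min; Thu reg 10 h 0 min / OT 0 h 21 min.
Totals: regular 33 h 13 min, overtime 0 h 21 min.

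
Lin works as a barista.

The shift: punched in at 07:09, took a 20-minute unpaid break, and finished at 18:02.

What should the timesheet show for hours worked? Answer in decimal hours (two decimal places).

The shift: 07:09–18:02 = 10 h 53 min; less 20 min break → 10 h 33 min

10.55 hours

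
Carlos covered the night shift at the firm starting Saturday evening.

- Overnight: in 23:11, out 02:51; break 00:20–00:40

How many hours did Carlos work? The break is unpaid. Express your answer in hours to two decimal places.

3.33 hours

Overnight: 23:11 → midnight = 0 h 49 min; midnight → 02:51 = 2 h 51 min; span 3 h 40 min; less 20 min break → 3 h 20 min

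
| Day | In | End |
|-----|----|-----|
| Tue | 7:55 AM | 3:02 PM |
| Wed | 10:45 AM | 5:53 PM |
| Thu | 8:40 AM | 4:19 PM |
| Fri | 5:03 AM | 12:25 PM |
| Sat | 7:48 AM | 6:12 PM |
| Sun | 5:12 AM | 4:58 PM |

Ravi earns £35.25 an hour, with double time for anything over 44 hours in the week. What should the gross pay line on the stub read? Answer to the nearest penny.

Tue: 7:55 AM–3:02 PM = 7 h 7 min
Wed: 10:45 AM–5:53 PM = 7 h 8 min
Thu: 8:40 AM–4:19 PM = 7 h 39 min
Fri: 5:03 AM–12:25 PM = 7 h 22 min
Sat: 7:48 AM–6:12 PM = 10 h 24 min
Sun: 5:12 AM–4:58 PM = 11 h 46 min
Total worked: 51 h 26 min = 3086 min.
Regular 44 h 0 min = 2640 min at £35.25/h; overtime 7 h 26 min = 446 min at £70.50/h.
Pay = (2640 × £35.25 + 446 × £70.50) ÷ 60 = £2075.05.

£2075.05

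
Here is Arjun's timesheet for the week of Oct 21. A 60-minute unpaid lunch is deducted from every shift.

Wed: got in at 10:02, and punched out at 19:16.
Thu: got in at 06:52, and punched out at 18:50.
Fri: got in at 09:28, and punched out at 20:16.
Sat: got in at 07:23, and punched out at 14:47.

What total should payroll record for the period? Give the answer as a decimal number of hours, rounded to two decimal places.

35.40 hours

Wed: 10:02–19:16 = 9 h 14 min; less 60 min break → 8 h 14 min
Thu: 06:52–18:50 = 11 h 58 min; less 60 min break → 10 h 58 min
Fri: 09:28–20:16 = 10 h 48 min; less 60 min break → 9 h 48 min
Sat: 07:23–14:47 = 7 h 24 min; less 60 min break → 6 h 24 min
Total: 8 h 14 min + 10 h 58 min + 9 h 48 min + 6 h 24 min = 35 h 24 min.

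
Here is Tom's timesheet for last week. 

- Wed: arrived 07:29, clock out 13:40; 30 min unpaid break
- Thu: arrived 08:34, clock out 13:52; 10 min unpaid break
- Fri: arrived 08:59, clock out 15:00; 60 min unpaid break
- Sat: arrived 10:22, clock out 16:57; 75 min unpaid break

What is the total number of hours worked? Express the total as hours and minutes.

21 h 10 min

Wed: 07:29–13:40 = 6 h 11 min; less 30 min break → 5 h 41 min
Thu: 08:34–13:52 = 5 h 18 min; less 10 min break → 5 h 8 min
Fri: 08:59–15:00 = 6 h 1 min; less 60 min break → 5 h 1 min
Sat: 10:22–16:57 = 6 h 35 min; less 75 min break → 5 h 20 min
Total: 5 h 41 min + 5 h 8 min + 5 h 1 min + 5 h 20 min = 21 h 10 min.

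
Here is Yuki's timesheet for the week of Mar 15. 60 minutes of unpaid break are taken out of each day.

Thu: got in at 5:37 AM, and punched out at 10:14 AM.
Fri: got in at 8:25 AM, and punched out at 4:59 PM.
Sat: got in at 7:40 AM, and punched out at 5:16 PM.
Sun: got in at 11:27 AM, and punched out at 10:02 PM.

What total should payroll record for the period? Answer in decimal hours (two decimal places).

29.37 hours

Thu: 5:37 AM–10:14 AM = 4 h 37 min; less 60 min break → 3 h 37 min
Fri: 8:25 AM–4:59 PM = 8 h 34 min; less 60 min break → 7 h 34 min
Sat: 7:40 AM–5:16 PM = 9 h 36 min; less 60 min break → 8 h 36 min
Sun: 11:27 AM–10:02 PM = 10 h 35 min; less 60 min break → 9 h 35 min
Total: 3 h 37 min + 7 h 34 min + 8 h 36 min + 9 h 35 min = 29 h 22 min.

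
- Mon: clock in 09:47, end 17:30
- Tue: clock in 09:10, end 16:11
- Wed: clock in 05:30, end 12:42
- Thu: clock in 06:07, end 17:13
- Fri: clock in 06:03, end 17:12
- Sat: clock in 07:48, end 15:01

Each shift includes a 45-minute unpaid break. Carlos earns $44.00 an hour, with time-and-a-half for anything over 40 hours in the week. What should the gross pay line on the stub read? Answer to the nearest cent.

Mon: 09:47–17:30 = 7 h 43 min; less 45 min break → 6 h 58 min
Tue: 09:10–16:11 = 7 h 1 min; less 45 min break → 6 h 16 min
Wed: 05:30–12:42 = 7 h 12 min; less 45 min break → 6 h 27 min
Thu: 06:07–17:13 = 11 h 6 min; less 45 min break → 10 h 21 min
Fri: 06:03–17:12 = 11 h 9 min; less 45 min break → 10 h 24 min
Sat: 07:48–15:01 = 7 h 13 min; less 45 min break → 6 h 28 min
Total worked: 46 h 54 min = 2814 min.
Regular 40 h 0 min = 2400 min at $44.00/h; overtime 6 h 54 min = 414 min at $66.00/h.
Pay = (2400 × $44.00 + 414 × $66.00) ÷ 60 = $2215.40.

$2215.40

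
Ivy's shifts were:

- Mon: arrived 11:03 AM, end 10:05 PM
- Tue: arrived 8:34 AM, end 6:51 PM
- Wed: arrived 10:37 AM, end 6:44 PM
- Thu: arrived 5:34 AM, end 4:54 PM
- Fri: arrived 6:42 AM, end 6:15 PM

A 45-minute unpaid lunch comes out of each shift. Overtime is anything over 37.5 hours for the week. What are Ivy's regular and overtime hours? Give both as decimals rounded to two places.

Regular 37.50 hours, overtime 11.07 hours

Mon: 11:03 AM–10:05 PM = 11 h 2 min; less 45 min break → 10 h 17 min
Tue: 8:34 AM–6:51 PM = 10 h 17 min; less 45 min break → 9 h 32 min
Wed: 10:37 AM–6:44 PM = 8 h 7 min; less 45 min break → 7 h 22 min
Thu: 5:34 AM–4:54 PM = 11 h 20 min; less 45 min break → 10 h 35 min
Fri: 6:42 AM–6:15 PM = 11 h 33 min; less 45 min break → 10 h 48 min
Total worked: 48 h 34 min = 48.57 h.
Threshold 37.5 h → overtime 11 h 4 min, regular 37 h 30 min.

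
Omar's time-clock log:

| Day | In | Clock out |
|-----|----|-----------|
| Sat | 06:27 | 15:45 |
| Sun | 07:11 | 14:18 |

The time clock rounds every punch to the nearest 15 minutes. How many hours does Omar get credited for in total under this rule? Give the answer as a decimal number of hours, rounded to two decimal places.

16.25 hours

Sat: in 06:27→06:30, out 15:45→15:45; 9 h 15 min
Sun: in 07:11→07:15, out 14:18→14:15; 7 h 0 min
Total credited: 16 h 15 min.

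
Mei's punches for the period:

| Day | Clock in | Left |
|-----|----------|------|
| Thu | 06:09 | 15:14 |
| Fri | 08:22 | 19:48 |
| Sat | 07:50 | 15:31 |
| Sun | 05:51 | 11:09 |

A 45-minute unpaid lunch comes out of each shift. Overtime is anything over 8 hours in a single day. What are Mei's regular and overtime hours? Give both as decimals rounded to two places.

Thu: 06:09–15:14 = 9 h 5 min; less 45 min break → 8 h 20 min
Fri: 08:22–19:48 = 11 h 26 min; less 45 min break → 10 h 41 min
Sat: 07:50–15:31 = 7 h 41 min; less 45 min break → 6 h 56 min
Sun: 05:51–11:09 = 5 h 18 min; less 45 min break → 4 h 33 min
Thu reg 8 h 0 min / OT 0 h 20 min; Fri reg 8 h 0 min / OT 2 h 41 min; Sat reg 6 h 56 min / OT 0 h 0 min; Sun reg 4 h 33 min / OT 0 h 0 min.
Totals: regular 27 h 29 min, overtime 3 h 1 min.

Regular 27.48 hours, overtime 3.02 hours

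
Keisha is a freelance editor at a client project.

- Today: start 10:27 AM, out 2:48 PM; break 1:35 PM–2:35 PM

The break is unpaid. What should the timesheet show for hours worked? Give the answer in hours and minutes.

Today: 10:27 AM–2:48 PM = 4 h 21 min; less 60 min break → 3 h 21 min

3 h 21 min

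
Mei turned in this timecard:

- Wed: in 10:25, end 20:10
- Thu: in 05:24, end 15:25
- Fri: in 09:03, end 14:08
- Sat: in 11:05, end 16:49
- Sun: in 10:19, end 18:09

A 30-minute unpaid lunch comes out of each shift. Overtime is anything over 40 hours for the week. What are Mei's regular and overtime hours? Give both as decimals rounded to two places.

Wed: 10:25–20:10 = 9 h 45 min; less 30 min break → 9 h 15 min
Thu: 05:24–15:25 = 10 h 1 min; less 30 min break → 9 h 31 min
Fri: 09:03–14:08 = 5 h 5 min; less 30 min break → 4 h 35 min
Sat: 11:05–16:49 = 5 h 44 min; less 30 min break → 5 h 14 min
Sun: 10:19–18:09 = 7 h 50 min; less 30 min break → 7 h 20 min
Total worked: 35 h 55 min = 35.92 h.
Threshold 40 h → overtime 0 h 0 min, regular 35 h 55 min.

Regular 35.92 hours, overtime 0.00 hours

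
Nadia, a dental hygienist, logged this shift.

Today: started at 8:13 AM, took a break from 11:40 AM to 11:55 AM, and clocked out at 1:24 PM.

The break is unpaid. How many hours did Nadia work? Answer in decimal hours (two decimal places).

Today: 8:13 AM–1:24 PM = 5 h 11 min; less 15 min break → 4 h 56 min

4.93 hours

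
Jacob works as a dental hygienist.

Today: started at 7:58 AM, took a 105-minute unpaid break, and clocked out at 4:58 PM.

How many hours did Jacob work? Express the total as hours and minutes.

Today: 7:58 AM–4:58 PM = 9 h 0 min; less 105 min break → 7 h 15 min

7 h 15 min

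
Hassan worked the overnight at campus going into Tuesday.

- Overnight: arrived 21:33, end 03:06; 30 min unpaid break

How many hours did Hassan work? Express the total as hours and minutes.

Overnight: 21:33 → midnight = 2 h 27 min; midnight → 03:06 = 3 h 6 min; span 5 h 33 min; less 30 min break → 5 h 3 min

5 h 3 min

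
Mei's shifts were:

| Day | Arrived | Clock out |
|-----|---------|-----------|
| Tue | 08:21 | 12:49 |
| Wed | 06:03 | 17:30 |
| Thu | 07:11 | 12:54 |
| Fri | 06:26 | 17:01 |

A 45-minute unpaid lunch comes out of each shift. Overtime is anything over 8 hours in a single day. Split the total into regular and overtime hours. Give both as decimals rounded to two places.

Regular 24.68 hours, overtime 4.53 hours

Tue: 08:21–12:49 = 4 h 28 min; less 45 min break → 3 h 43 min
Wed: 06:03–17:30 = 11 h 27 min; less 45 min break → 10 h 42 min
Thu: 07:11–12:54 = 5 h 43 min; less 45 min break → 4 h 58 min
Fri: 06:26–17:01 = 10 h 35 min; less 45 min break → 9 h 50 min
Tue reg 3 h 43 min / OT 0 h 0 min; Wed reg 8 h 0 min / OT 2 h 42 min; Thu reg 4 h 58 min / OT 0 h 0 min; Fri reg 8 h 0 min / OT 1 h 50 min.
Totals: regular 24 h 41 min, overtime 4 h 32 min.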